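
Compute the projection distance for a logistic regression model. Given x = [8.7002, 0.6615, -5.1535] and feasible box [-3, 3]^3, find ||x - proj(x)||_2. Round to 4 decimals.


Project each component onto [-3, 3].
clip(8.7002) = 3.0, clip(0.6615) = 0.6615, clip(-5.1535) = -3.0
Projection = [3.0, 0.6615, -3.0]
Squared diffs: [32.4923, 0.0, 4.6376]
Distance = sqrt(37.1299) = 6.0934


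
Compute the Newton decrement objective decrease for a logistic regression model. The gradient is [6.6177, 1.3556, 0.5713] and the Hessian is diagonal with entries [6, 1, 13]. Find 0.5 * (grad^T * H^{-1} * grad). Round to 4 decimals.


Step 1: H is diagonal, so H^(-1) * g = [1.103, 1.3556, 0.0439].
Step 2: g^T H^(-1) g = sum_i g_i^2 / H_ii
  = (6.6177)^2/6 + (1.3556)^2/1 + (0.5713)^2/13
  = 7.299 + 1.8377 + 0.0251 = 9.1618
Step 3: Objective decrease = 0.5 * g^T H^(-1) g = 4.5809


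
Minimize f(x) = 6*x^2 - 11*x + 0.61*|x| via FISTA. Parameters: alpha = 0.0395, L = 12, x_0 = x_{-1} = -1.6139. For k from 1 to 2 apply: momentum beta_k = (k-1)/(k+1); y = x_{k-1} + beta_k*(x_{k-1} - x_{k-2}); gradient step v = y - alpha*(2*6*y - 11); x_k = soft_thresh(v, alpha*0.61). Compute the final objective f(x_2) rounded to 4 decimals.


FISTA on f(x) = 6*x^2 - 11*x + 0.61*|x|
L = 12, alpha = 0.0395
Iteration 1: beta = 0.0, y = -1.6139 + 0.0*(-1.6139 + 1.6139) = -1.6139
  grad(y) = -30.3668, v = y - alpha*grad = -0.4144
  prox(v) = soft_thresh(-0.4144, 0.0241) = -0.3903
Iteration 2: beta = 0.3333, y = -0.3903 + 0.3333*(-0.3903 + 1.6139) = 0.0175
  grad(y) = -10.7895, v = y - alpha*grad = 0.4437
  prox(v) = soft_thresh(0.4437, 0.0241) = 0.4196
f(x_2) = 6*0.4196^2 - 11*0.4196 + 0.61*|0.4196| = -3.3034


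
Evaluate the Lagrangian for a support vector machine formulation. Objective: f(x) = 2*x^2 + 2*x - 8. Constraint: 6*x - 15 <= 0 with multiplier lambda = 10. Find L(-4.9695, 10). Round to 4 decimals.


Step 1: Evaluate f(x).
f(-4.9695) = 2*(-4.9695)^2 + 2*(-4.9695) - 8 = 31.4529
Step 2: Evaluate g(x).
g(-4.9695) = 6*-4.9695 - 15 = -44.817
Step 3: Compute Lagrangian.
L = 31.4529 + 10*-44.817 = -416.7171


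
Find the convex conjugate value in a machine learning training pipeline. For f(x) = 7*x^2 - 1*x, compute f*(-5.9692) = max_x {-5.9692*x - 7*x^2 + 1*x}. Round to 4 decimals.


f*(y) = sup_x {y*x - a*x^2 - b*x} = sup_x {(y-b)*x - a*x^2}
FOC: (y - b) - 2a*x = 0 => x* = (y - b)/(2a)
x* = (-5.9692 + 1)/(2*7) = -0.3549
f*(-5.9692) = (y-b)^2/(4a) = (-5.9692 + 1)^2/(4*7)
= 24.6929/28 = 0.8819


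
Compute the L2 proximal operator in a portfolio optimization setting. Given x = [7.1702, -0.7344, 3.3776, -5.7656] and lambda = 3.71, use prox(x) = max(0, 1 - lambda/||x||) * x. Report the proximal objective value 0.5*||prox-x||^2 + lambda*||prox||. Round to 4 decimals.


Step 1: Compute ||x||.
||x|| = 9.8286
Step 2: Compute scaling factor.
scale = max(0, 1 - 3.71/9.8286) = 0.6225
Step 3: prox(x) = [4.4637, -0.4572, 2.1027, -3.5893]
||prox(x)|| = 6.1186
Step 4: Proximal objective.
0.5*||prox-x||^2 = 6.8821
lambda*||prox|| = 22.7
Total = 29.5821


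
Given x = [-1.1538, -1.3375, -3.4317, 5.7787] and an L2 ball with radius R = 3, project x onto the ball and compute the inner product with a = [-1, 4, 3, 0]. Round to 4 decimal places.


Step 1: Compute ||x|| (intermediates to 6 decimals).
||x|| = sqrt((-1.1538)^2 + (-1.3375)^2 + (-3.4317)^2 + 5.7787^2) = 6.949108
Step 2: Project.
Since ||x|| > R, scale = R/||x|| = 3/6.949108 = 0.43171, proj(x) = scale * x
proj(x) = [-0.498107, -0.577412, -1.481499, 2.494723]
Step 3: Dot product.
a^T * proj(x) = -1*(-0.498107) + 4*(-0.577412) + 3*(-1.481499) + 0*2.494723 = -6.256


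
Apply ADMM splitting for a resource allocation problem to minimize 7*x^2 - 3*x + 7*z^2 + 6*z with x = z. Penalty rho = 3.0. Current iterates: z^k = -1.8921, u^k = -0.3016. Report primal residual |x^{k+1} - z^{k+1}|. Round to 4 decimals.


ADMM iteration with rho = 3.0, z^k = -1.8921, u^k = -0.3016
Step 1: x-update.
Minimize 7*x^2 - 3*x + (3.0/2)*(x + 1.8921 - 0.3016)^2
FOC: (2*7 + 3.0)*x = 3 + 3.0*(-1.8921 + 0.3016)
x^{k+1} = -0.1042
Step 2: z-update.
Minimize 7*z^2 + 6*z + (3.0/2)*(-0.1042 - z - 0.3016)^2
FOC: (2*7 + 3.0)*z = -6 + 3.0*(-0.1042 - 0.3016)
z^{k+1} = -0.4246
Step 3: u-update.
u^{k+1} = -0.3016 - 0.1042 + 0.4246 = 0.0187
Step 4: Primal residual = |-0.1042 + 0.4246| = 0.3203


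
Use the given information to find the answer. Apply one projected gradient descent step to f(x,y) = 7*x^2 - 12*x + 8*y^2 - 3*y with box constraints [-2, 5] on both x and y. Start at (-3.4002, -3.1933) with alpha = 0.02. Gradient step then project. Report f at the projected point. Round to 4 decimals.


Step 1: Compute gradient at (-3.4002, -3.1933).
grad_x = 2*7*-3.4002 - 12 = -59.6028
grad_y = 2*8*-3.1933 - 3 = -54.0928
Step 2: Gradient step.
x_raw = -3.4002 - 0.02*-59.6028 = -2.2081
y_raw = -3.1933 - 0.02*-54.0928 = -2.1114
Step 3: Project onto [-2, 5].
x_proj = clip(-2.2081) = -2.0
y_proj = clip(-2.1114) = -2.0
Step 4: Evaluate f.
f(-2.0, -2.0) = 90.0


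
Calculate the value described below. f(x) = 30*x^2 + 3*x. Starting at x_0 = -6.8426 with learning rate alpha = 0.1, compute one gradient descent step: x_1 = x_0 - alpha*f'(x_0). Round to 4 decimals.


We compute the gradient at x_0 and apply the update.
f'(x) = 60*x + 3
f'(-6.8426) = 60*-6.8426 + 3 = -407.556
x_1 = -6.8426 - 0.1*-407.556 = 33.913


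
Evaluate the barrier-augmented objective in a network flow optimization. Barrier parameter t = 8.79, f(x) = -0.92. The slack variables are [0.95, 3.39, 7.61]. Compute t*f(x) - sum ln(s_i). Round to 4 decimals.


Step 1: Compute log-barrier.
ln values: [-0.0513, 1.2208, 2.0295]
phi = -(-0.0513 + 1.2208 + 2.0295) = -3.199
Step 2: Compute augmented objective.
t*f(x) = 8.79*-0.92 = -8.0868
Total = -8.0868 - 3.199 = -11.2858


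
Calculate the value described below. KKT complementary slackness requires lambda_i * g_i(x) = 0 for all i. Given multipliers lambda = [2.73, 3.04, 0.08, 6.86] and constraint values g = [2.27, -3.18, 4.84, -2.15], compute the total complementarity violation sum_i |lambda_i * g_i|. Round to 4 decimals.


KKT complementary slackness check:
lambda_1 * g_1 = 2.73 * 2.27 = 6.1971
lambda_2 * g_2 = 3.04 * -3.18 = -9.6672
lambda_3 * g_3 = 0.08 * 4.84 = 0.3872
lambda_4 * g_4 = 6.86 * -2.15 = -14.749
Total violation = 6.1971 + 9.6672 + 0.3872 + 14.749 = 31.0005


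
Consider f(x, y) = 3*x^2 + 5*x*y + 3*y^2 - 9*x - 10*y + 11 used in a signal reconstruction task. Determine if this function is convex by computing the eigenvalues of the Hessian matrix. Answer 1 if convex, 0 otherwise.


The Hessian of f(x,y) = 3*x^2 + 5*x*y + 3*y^2 - 9*x - 10*y + 11 is:
H = [[6, 5], [5, 6]]
Trace = 6 + 6 = 12
Determinant = 6*6 - (5)^2 = 11
Discriminant = (12)^2 - 4*11 = 100.0
Eigenvalues: lambda_1 = 1.0, lambda_2 = 11.0
The function is convex.

1


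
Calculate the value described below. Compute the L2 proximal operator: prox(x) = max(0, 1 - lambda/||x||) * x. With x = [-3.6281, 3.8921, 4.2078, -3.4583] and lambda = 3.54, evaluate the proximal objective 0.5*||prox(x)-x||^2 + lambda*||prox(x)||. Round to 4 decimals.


Step 1: Compute ||x||.
||x|| = 7.6143
Step 2: Compute scaling factor.
scale = max(0, 1 - 3.54/7.6143) = 0.5351
Step 3: prox(x) = [-1.9413, 2.0826, 2.2515, -1.8505]
||prox(x)|| = 4.0743
Step 4: Proximal objective.
0.5*||prox-x||^2 = 6.2658
lambda*||prox|| = 14.423
Total = 20.6887


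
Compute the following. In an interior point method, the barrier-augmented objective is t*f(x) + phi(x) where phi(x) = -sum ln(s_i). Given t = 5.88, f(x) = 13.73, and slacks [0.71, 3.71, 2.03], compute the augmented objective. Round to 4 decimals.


Step 1: Compute log-barrier.
ln values: [-0.3425, 1.311, 0.708]
phi = -(-0.3425 + 1.311 + 0.708) = -1.6766
Step 2: Compute augmented objective.
t*f(x) = 5.88*13.73 = 80.7324
Total = 80.7324 - 1.6766 = 79.0558


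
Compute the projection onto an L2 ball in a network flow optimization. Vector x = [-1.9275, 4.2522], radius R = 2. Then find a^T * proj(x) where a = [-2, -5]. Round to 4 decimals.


Step 1: Compute ||x|| (intermediates to 6 decimals).
||x|| = sqrt((-1.9275)^2 + 4.2522^2) = 4.668668
Step 2: Project.
Since ||x|| > R, scale = R/||x|| = 2/4.668668 = 0.428388, proj(x) = scale * x
proj(x) = [-0.825718, 1.821591]
Step 3: Dot product.
a^T * proj(x) = -2*(-0.825718) - 5*1.821591 = -7.4565


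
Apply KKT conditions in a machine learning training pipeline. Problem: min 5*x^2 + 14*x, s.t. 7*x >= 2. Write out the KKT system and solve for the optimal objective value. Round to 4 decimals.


Step 1: Try lambda = 0 (constraint inactive).
x_unc = -14/(2*5) = -1.4
Check: 7*-1.4 = -9.8 < 2 -- violated!
Step 2: Constraint must be active: 7*x = 2
x* = 2/7 = 0.2857 (rounded; the exact value 2/7 is used below)
lambda = (2*5*(2/7) + 14)/7 = 2.4082
Step 3: Compute optimal value.
f(x*) = 5*(2/7)^2 + 14*(2/7) = 4.4082


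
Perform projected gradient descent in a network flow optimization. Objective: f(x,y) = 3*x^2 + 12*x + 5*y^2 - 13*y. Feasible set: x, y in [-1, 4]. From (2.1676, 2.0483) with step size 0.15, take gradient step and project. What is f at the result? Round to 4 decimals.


Step 1: Compute gradient at (2.1676, 2.0483).
grad_x = 2*3*2.1676 + 12 = 25.0056
grad_y = 2*5*2.0483 - 13 = 7.483
Step 2: Gradient step.
x_raw = 2.1676 - 0.15*25.0056 = -1.5832
y_raw = 2.0483 - 0.15*7.483 = 0.9259
Step 3: Project onto [-1, 4].
x_proj = clip(-1.5832) = -1.0
y_proj = clip(0.9259) = 0.9259
Step 4: Evaluate f.
f(-1.0, 0.9259) = -16.7501


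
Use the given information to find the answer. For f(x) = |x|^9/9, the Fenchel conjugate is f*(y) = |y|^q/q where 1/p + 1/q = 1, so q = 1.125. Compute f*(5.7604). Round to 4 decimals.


The conjugate exponent q satisfies 1/p + 1/q = 1.
p = 9, so q = 9/(9 - 1) = 1.125
|y|^q = 5.7604^1.125 = 7.1698
f*(5.7604) = 7.1698 / 1.125 = 6.3732


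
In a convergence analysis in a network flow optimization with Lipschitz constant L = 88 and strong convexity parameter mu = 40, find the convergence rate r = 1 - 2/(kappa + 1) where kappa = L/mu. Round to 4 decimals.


Step 1: Compute the condition number.
kappa = L/mu = 88/40 = 2.2
Step 2: Compute the convergence rate.
r = 1 - 2/(kappa + 1) = 1 - 2*mu/(L + mu) = (L - mu)/(L + mu) = 48/128 = 0.375


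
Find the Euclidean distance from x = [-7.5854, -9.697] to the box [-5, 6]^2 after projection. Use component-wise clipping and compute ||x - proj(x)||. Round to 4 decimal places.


Project each component onto [-5, 6].
clip(-7.5854) = -5.0, clip(-9.697) = -5.0
Projection = [-5.0, -5.0]
Squared diffs: [6.6843, 22.0618]
Distance = sqrt(28.7461) = 5.3615


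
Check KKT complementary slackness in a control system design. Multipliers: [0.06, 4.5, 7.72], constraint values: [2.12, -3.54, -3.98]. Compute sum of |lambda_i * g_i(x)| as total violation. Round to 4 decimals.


KKT complementary slackness check:
lambda_1 * g_1 = 0.06 * 2.12 = 0.1272
lambda_2 * g_2 = 4.5 * -3.54 = -15.93
lambda_3 * g_3 = 7.72 * -3.98 = -30.7256
Total violation = 0.1272 + 15.93 + 30.7256 = 46.7828


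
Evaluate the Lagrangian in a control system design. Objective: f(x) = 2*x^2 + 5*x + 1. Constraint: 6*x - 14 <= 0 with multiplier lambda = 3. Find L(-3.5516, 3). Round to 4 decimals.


Step 1: Evaluate f(x).
f(-3.5516) = 2*(-3.5516)^2 + 5*(-3.5516) + 1 = 8.4697
Step 2: Evaluate g(x).
g(-3.5516) = 6*-3.5516 - 14 = -35.3096
Step 3: Compute Lagrangian.
L = 8.4697 + 3*-35.3096 = -97.4591


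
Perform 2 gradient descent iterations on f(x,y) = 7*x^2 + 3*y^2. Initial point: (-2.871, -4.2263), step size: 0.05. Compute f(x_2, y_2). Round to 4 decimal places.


Gradient descent on f(x,y) = 7*x^2 + 3*y^2.
Starting point: (-2.871, -4.2263), alpha = 0.05
Step 1: grad_x = 2*7*-2.871 = -40.194, grad_y = 2*3*-4.2263 = -25.3578
  x_1 = -2.871 - 0.05*-40.194 = -0.8613
  y_1 = -4.2263 - 0.05*-25.3578 = -2.9584
Step 2: grad_x = 2*7*-0.8613 = -12.0582, grad_y = 2*3*-2.9584 = -17.7505
  x_2 = -0.8613 - 0.05*-12.0582 = -0.2584
  y_2 = -2.9584 - 0.05*-17.7505 = -2.0709
f(-0.2584, -2.0709) = 7*(-0.2584)^2 + 3*(-2.0709)^2 = 13.3331


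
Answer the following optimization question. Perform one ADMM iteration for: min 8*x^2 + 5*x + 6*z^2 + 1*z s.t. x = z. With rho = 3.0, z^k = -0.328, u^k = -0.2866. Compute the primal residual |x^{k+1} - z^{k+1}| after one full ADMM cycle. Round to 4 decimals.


ADMM iteration with rho = 3.0, z^k = -0.328, u^k = -0.2866
Step 1: x-update.
Minimize 8*x^2 + 5*x + (3.0/2)*(x + 0.328 - 0.2866)^2
FOC: (2*8 + 3.0)*x = -5 + 3.0*(-0.328 + 0.2866)
x^{k+1} = -0.2697
Step 2: z-update.
Minimize 6*z^2 + 1*z + (3.0/2)*(-0.2697 - z - 0.2866)^2
FOC: (2*6 + 3.0)*z = -1 + 3.0*(-0.2697 - 0.2866)
z^{k+1} = -0.1779
Step 3: u-update.
u^{k+1} = -0.2866 - 0.2697 + 0.1779 = -0.3784
Step 4: Primal residual = |-0.2697 + 0.1779| = 0.0918


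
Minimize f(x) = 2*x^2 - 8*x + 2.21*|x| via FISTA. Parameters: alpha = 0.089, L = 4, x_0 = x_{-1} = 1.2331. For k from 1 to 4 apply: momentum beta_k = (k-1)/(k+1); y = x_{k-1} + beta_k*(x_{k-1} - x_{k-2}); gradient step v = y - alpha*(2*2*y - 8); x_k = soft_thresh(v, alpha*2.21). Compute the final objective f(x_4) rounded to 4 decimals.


FISTA on f(x) = 2*x^2 - 8*x + 2.21*|x|
L = 4, alpha = 0.089
Iteration 1: beta = 0.0, y = 1.2331 + 0.0*(1.2331 - 1.2331) = 1.2331
  grad(y) = -3.0676, v = y - alpha*grad = 1.5061
  prox(v) = soft_thresh(1.5061, 0.1967) = 1.3094
Iteration 2: beta = 0.3333, y = 1.3094 + 0.3333*(1.3094 - 1.2331) = 1.3349
  grad(y) = -2.6605, v = y - alpha*grad = 1.5717
  prox(v) = soft_thresh(1.5717, 0.1967) = 1.375
Iteration 3: beta = 0.5, y = 1.375 + 0.5*(1.375 - 1.3094) = 1.4077
  grad(y) = -2.3691, v = y - alpha*grad = 1.6186
  prox(v) = soft_thresh(1.6186, 0.1967) = 1.4219
Iteration 4: beta = 0.6, y = 1.4219 + 0.6*(1.4219 - 1.375) = 1.45
  grad(y) = -2.1998, v = y - alpha*grad = 1.6458
  prox(v) = soft_thresh(1.6458, 0.1967) = 1.4491
f(x_4) = 2*1.4491^2 - 8*1.4491 + 2.21*|1.4491| = -4.1905


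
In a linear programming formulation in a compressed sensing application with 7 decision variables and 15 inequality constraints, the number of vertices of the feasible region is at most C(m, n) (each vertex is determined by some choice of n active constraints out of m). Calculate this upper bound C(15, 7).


Each vertex corresponds to some choice of n active constraints out of m, so the number of vertices is at most C(m, n) = m! / (n!(m-n)!).
m = 15, n = 7
Numerator: 15 * 14 * 13 * 12 * 11 * 10 * 9
Denominator: 7! = 5040
C(15, 7) = 6435


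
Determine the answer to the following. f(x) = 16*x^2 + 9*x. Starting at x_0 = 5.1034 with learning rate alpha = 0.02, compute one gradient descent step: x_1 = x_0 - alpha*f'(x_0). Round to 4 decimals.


We compute the gradient at x_0 and apply the update.
f'(x) = 32*x + 9
f'(5.1034) = 32*5.1034 + 9 = 172.3088
x_1 = 5.1034 - 0.02*172.3088 = 1.6572


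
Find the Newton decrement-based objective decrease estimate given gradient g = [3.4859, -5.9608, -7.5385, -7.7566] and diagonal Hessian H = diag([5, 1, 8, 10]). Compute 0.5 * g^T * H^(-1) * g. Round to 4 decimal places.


Step 1: H is diagonal, so H^(-1) * g = [0.6972, -5.9608, -0.9423, -0.7757].
Step 2: g^T H^(-1) g = sum_i g_i^2 / H_ii
  = (3.4859)^2/5 + (-5.9608)^2/1 + (-7.5385)^2/8 + (-7.7566)^2/10
  = 2.4303 + 35.5311 + 7.1036 + 6.0165 = 51.0815
Step 3: Objective decrease = 0.5 * g^T H^(-1) g = 25.5408


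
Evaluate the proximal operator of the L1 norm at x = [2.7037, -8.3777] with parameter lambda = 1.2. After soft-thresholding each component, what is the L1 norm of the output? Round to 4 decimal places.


Soft-thresholding with lambda = 1.2:
prox(2.7037) = sign(2.7037)*max(|2.7037| - 1.2, 0) = 1.5037
prox(-8.3777) = sign(-8.3777)*max(|-8.3777| - 1.2, 0) = -7.1777
prox(x) = [1.5037, -7.1777]
||prox(x)||_1 = 1.5037 + 7.1777 = 8.6814


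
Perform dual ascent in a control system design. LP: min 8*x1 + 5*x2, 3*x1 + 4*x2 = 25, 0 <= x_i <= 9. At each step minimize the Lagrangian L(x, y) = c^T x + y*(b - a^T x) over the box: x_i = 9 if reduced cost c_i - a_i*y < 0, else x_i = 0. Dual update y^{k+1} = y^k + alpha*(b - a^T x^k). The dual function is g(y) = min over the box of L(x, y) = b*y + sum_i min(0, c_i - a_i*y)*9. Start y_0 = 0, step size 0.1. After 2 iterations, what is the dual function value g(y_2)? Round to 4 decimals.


Dual ascent for LP: min 8*x1 + 5*x2, 3*x1 + 4*x2 = 25, 0 <= x_i <= 9
Step 1: y^k = 0.0, reduced costs: (8.0, 5.0)
  x^k = (0.0, 0.0), subgradient = b - a^T x = 25.0
  y^{k+1} = 0.0 + 0.1*25.0 = 2.5
Step 2: y^k = 2.5, reduced costs: (0.5, -5.0)
  x^k = (0.0, 9.0), subgradient = b - a^T x = -11.0
  y^{k+1} = 2.5 + 0.1*-11.0 = 1.4
Dual objective at y_2 = 1.4: reduced costs (3.8, -0.6), box minimizer x = (0.0, 9.0)
g(y_2) = b*y + (c1 - a1*y)*x1 + (c2 - a2*y)*x2 = 25*1.4 + 3.8*0.0 + (-0.6)*9.0 = 35.0 + 0.0 - 5.4 = 29.6


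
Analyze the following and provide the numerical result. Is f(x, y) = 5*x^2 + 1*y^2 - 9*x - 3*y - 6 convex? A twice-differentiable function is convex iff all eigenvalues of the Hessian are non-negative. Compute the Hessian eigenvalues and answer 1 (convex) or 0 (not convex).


The Hessian of f(x,y) = 5*x^2 + 1*y^2 - 9*x - 3*y - 6 is:
H = [[10, 0], [0, 2]]
Trace = 10 + 2 = 12
Determinant = 10*2 - (0)^2 = 20
Discriminant = (12)^2 - 4*20 = 64.0
Eigenvalues: lambda_1 = 2.0, lambda_2 = 10.0
The function is convex.

1


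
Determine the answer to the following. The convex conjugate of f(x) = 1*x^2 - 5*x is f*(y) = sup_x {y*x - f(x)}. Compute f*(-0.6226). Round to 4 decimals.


f*(y) = sup_x {y*x - a*x^2 - b*x} = sup_x {(y-b)*x - a*x^2}
FOC: (y - b) - 2a*x = 0 => x* = (y - b)/(2a)
x* = (-0.6226 + 5)/(2*1) = 2.1887
f*(-0.6226) = (y-b)^2/(4a) = (-0.6226 + 5)^2/(4*1)
= 19.1616/4 = 4.7904


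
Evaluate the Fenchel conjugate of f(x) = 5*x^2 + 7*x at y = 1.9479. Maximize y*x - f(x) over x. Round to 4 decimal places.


f*(y) = sup_x {y*x - a*x^2 - b*x} = sup_x {(y-b)*x - a*x^2}
FOC: (y - b) - 2a*x = 0 => x* = (y - b)/(2a)
x* = (1.9479 - 7)/(2*5) = -0.5052
f*(1.9479) = (y-b)^2/(4a) = (1.9479 - 7)^2/(4*5)
= 25.5237/20 = 1.2762


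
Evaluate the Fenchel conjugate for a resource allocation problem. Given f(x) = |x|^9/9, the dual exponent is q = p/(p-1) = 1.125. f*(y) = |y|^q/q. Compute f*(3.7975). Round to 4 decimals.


The conjugate exponent q satisfies 1/p + 1/q = 1.
p = 9, so q = 9/(9 - 1) = 1.125
|y|^q = 3.7975^1.125 = 4.4868
f*(3.7975) = 4.4868 / 1.125 = 3.9883


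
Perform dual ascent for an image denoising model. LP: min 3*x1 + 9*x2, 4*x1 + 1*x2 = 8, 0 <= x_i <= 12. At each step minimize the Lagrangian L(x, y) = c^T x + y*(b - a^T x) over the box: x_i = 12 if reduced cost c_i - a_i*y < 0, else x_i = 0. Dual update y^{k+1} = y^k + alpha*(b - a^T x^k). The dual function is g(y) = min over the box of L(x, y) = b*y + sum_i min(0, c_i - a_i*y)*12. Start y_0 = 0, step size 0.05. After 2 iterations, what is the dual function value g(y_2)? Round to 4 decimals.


Dual ascent for LP: min 3*x1 + 9*x2, 4*x1 + 1*x2 = 8, 0 <= x_i <= 12
Step 1: y^k = 0.0, reduced costs: (3.0, 9.0)
  x^k = (0.0, 0.0), subgradient = b - a^T x = 8.0
  y^{k+1} = 0.0 + 0.05*8.0 = 0.4
Step 2: y^k = 0.4, reduced costs: (1.4, 8.6)
  x^k = (0.0, 0.0), subgradient = b - a^T x = 8.0
  y^{k+1} = 0.4 + 0.05*8.0 = 0.8
Dual objective at y_2 = 0.8: reduced costs (-0.2, 8.2), box minimizer x = (12.0, 0.0)
g(y_2) = b*y + (c1 - a1*y)*x1 + (c2 - a2*y)*x2 = 8*0.8 + (-0.2)*12.0 + 8.2*0.0 = 6.4 - 2.4 + 0.0 = 4.0


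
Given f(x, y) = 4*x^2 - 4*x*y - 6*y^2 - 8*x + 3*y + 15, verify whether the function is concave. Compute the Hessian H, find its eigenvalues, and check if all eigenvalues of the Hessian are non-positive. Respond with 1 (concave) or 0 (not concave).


The Hessian of f(x,y) = 4*x^2 - 4*x*y - 6*y^2 - 8*x + 3*y + 15 is:
H = [[8, -4], [-4, -12]]
Trace = 8 - 12 = -4
Determinant = 8*-12 - (-4)^2 = -112
Discriminant = (-4)^2 - 4*-112 = 464.0
Eigenvalues: lambda_1 = -12.7703, lambda_2 = 8.7703
The function is not concave.

0


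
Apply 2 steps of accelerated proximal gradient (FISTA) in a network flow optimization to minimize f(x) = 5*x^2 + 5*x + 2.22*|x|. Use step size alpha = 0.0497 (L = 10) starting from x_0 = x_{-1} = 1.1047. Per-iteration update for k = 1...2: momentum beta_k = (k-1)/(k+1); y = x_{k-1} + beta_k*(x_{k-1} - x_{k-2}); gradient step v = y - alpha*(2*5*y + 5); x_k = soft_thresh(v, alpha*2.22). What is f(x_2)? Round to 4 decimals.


FISTA on f(x) = 5*x^2 + 5*x + 2.22*|x|
L = 10, alpha = 0.0497
Iteration 1: beta = 0.0, y = 1.1047 + 0.0*(1.1047 - 1.1047) = 1.1047
  grad(y) = 16.047, v = y - alpha*grad = 0.3072
  prox(v) = soft_thresh(0.3072, 0.1103) = 0.1968
Iteration 2: beta = 0.3333, y = 0.1968 + 0.3333*(0.1968 - 1.1047) = -0.1058
  grad(y) = 3.9421, v = y - alpha*grad = -0.3017
  prox(v) = soft_thresh(-0.3017, 0.1103) = -0.1914
f(x_2) = 5*(-0.1914)^2 + 5*(-0.1914) + 2.22*|-0.1914| = -0.3489


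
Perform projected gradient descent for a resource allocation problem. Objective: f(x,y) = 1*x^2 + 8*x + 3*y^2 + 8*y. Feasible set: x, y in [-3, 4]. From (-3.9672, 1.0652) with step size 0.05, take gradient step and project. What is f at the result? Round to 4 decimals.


Step 1: Compute gradient at (-3.9672, 1.0652).
grad_x = 2*1*-3.9672 + 8 = 0.0656
grad_y = 2*3*1.0652 + 8 = 14.3912
Step 2: Gradient step.
x_raw = -3.9672 - 0.05*0.0656 = -3.9705
y_raw = 1.0652 - 0.05*14.3912 = 0.3456
Step 3: Project onto [-3, 4].
x_proj = clip(-3.9705) = -3.0
y_proj = clip(0.3456) = 0.3456
Step 4: Evaluate f.
f(-3.0, 0.3456) = -11.8765


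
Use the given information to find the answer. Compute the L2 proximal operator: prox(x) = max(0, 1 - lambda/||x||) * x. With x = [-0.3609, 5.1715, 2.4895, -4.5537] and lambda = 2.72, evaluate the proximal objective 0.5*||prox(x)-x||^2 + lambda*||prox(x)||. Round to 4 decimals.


Step 1: Compute ||x||.
||x|| = 7.3354
Step 2: Compute scaling factor.
scale = max(0, 1 - 2.72/7.3354) = 0.6292
Step 3: prox(x) = [-0.2271, 3.2539, 1.5664, -2.8652]
||prox(x)|| = 4.6154
Step 4: Proximal objective.
0.5*||prox-x||^2 = 3.6992
lambda*||prox|| = 12.5539
Total = 16.2532


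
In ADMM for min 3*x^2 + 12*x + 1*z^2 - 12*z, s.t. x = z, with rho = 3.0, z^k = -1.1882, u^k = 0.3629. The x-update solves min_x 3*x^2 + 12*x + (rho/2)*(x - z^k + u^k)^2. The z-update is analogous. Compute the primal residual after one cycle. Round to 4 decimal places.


ADMM iteration with rho = 3.0, z^k = -1.1882, u^k = 0.3629
Step 1: x-update.
Minimize 3*x^2 + 12*x + (3.0/2)*(x + 1.1882 + 0.3629)^2
FOC: (2*3 + 3.0)*x = -12 + 3.0*(-1.1882 - 0.3629)
x^{k+1} = -1.8504
Step 2: z-update.
Minimize 1*z^2 - 12*z + (3.0/2)*(-1.8504 - z + 0.3629)^2
FOC: (2*1 + 3.0)*z = 12 + 3.0*(-1.8504 + 0.3629)
z^{k+1} = 1.5075
Step 3: u-update.
u^{k+1} = 0.3629 - 1.8504 - 1.5075 = -2.995
Step 4: Primal residual = |-1.8504 - 1.5075| = 3.3579


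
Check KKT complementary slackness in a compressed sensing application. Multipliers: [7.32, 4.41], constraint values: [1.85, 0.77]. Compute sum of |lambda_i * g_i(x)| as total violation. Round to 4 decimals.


KKT complementary slackness check:
lambda_1 * g_1 = 7.32 * 1.85 = 13.542
lambda_2 * g_2 = 4.41 * 0.77 = 3.3957
Total violation = 13.542 + 3.3957 = 16.9377


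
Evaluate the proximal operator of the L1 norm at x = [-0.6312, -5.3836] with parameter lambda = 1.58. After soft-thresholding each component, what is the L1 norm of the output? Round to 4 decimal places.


Soft-thresholding with lambda = 1.58:
prox(-0.6312) = sign(-0.6312)*max(|-0.6312| - 1.58, 0) = 0.0
prox(-5.3836) = sign(-5.3836)*max(|-5.3836| - 1.58, 0) = -3.8036
prox(x) = [0.0, -3.8036]
||prox(x)||_1 = 0.0 + 3.8036 = 3.8036


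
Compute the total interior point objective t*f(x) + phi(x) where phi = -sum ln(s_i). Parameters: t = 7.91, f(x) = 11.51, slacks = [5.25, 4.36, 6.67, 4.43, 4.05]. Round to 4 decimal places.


Step 1: Compute log-barrier.
ln values: [1.6582, 1.4725, 1.8976, 1.4884, 1.3987]
phi = -(1.6582 + 1.4725 + 1.8976 + 1.4884 + 1.3987) = -7.9154
Step 2: Compute augmented objective.
t*f(x) = 7.91*11.51 = 91.0441
Total = 91.0441 - 7.9154 = 83.1287


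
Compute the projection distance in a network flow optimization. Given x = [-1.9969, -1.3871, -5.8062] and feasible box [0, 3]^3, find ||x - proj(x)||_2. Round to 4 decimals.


Project each component onto [0, 3].
clip(-1.9969) = 0.0, clip(-1.3871) = 0.0, clip(-5.8062) = 0.0
Projection = [0.0, 0.0, 0.0]
Squared diffs: [3.9876, 1.924, 33.712]
Distance = sqrt(39.6236) = 6.2947


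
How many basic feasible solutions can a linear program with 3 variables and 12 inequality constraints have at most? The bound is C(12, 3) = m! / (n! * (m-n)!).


Each vertex corresponds to some choice of n active constraints out of m, so the number of vertices is at most C(m, n) = m! / (n!(m-n)!).
m = 12, n = 3
Numerator: 12 * 11 * 10
Denominator: 3! = 6
C(12, 3) = 220


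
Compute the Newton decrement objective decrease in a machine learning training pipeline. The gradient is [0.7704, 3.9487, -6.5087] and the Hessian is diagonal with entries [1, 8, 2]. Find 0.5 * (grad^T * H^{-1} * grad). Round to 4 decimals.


Step 1: H is diagonal, so H^(-1) * g = [0.7704, 0.4936, -3.2544].
Step 2: g^T H^(-1) g = sum_i g_i^2 / H_ii
  = (0.7704)^2/1 + (3.9487)^2/8 + (-6.5087)^2/2
  = 0.5935 + 1.949 + 21.1816 = 23.7241
Step 3: Objective decrease = 0.5 * g^T H^(-1) g = 11.8621


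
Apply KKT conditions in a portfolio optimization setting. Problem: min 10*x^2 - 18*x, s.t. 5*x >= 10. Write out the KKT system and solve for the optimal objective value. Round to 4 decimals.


Step 1: Try lambda = 0 (constraint inactive).
x_unc = 18/(2*10) = 0.9
Check: 5*0.9 = 4.5 < 10 -- violated!
Step 2: Constraint must be active: 5*x = 10
x* = 10/5 = 2.0
lambda = (2*10*2.0 - 18)/5 = 4.4
Step 3: Compute optimal value.
f(x*) = 10*2.0^2 - 18*2.0 = 4.0


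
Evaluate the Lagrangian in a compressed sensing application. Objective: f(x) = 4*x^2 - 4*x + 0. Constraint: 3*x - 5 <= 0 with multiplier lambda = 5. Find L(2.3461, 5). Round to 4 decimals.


Step 1: Evaluate f(x).
f(2.3461) = 4*2.3461^2 - 4*2.3461 + 0 = 12.6323
Step 2: Evaluate g(x).
g(2.3461) = 3*2.3461 - 5 = 2.0383
Step 3: Compute Lagrangian.
L = 12.6323 + 5*2.0383 = 22.8238


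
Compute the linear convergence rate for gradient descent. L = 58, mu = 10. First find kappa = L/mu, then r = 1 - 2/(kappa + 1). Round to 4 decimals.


Step 1: Compute the condition number.
kappa = L/mu = 58/10 = 5.8
Step 2: Compute the convergence rate.
r = 1 - 2/(kappa + 1) = 1 - 2*mu/(L + mu) = (L - mu)/(L + mu) = 48/68 = 0.7059


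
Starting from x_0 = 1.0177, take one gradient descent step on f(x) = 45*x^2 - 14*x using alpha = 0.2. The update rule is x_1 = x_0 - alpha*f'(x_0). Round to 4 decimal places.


We compute the gradient at x_0 and apply the update.
f'(x) = 90*x - 14
f'(1.0177) = 90*1.0177 - 14 = 77.593
x_1 = 1.0177 - 0.2*77.593 = -14.5009


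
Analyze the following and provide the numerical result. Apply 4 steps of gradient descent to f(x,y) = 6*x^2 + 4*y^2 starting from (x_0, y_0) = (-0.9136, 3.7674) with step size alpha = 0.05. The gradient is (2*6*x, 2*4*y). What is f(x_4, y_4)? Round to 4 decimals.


Gradient descent on f(x,y) = 6*x^2 + 4*y^2.
Starting point: (-0.9136, 3.7674), alpha = 0.05
Step 1: grad_x = 2*6*-0.9136 = -10.9632, grad_y = 2*4*3.7674 = 30.1392
  x_1 = -0.9136 - 0.05*-10.9632 = -0.3654
  y_1 = 3.7674 - 0.05*30.1392 = 2.2604
Step 2: grad_x = 2*6*-0.3654 = -4.3853, grad_y = 2*4*2.2604 = 18.0835
  x_2 = -0.3654 - 0.05*-4.3853 = -0.1462
  y_2 = 2.2604 - 0.05*18.0835 = 1.3563
Step 3: grad_x = 2*6*-0.1462 = -1.7541, grad_y = 2*4*1.3563 = 10.8501
  x_3 = -0.1462 - 0.05*-1.7541 = -0.0585
  y_3 = 1.3563 - 0.05*10.8501 = 0.8138
Step 4: grad_x = 2*6*-0.0585 = -0.7016, grad_y = 2*4*0.8138 = 6.5101
  x_4 = -0.0585 - 0.05*-0.7016 = -0.0234
  y_4 = 0.8138 - 0.05*6.5101 = 0.4883
f(-0.0234, 0.4883) = 6*(-0.0234)^2 + 4*0.4883^2 = 0.9569


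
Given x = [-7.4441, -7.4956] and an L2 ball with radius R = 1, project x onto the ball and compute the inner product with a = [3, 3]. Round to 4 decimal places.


Step 1: Compute ||x|| (intermediates to 6 decimals).
||x|| = sqrt((-7.4441)^2 + (-7.4956)^2) = 10.564026
Step 2: Project.
Since ||x|| > R, scale = R/||x|| = 1/10.564026 = 0.094661, proj(x) = scale * x
proj(x) = [-0.704666, -0.709541]
Step 3: Dot product.
a^T * proj(x) = 3*(-0.704666) + 3*(-0.709541) = -4.2426


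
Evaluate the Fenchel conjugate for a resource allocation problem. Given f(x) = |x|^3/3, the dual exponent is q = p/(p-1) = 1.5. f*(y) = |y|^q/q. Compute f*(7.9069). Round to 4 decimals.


The conjugate exponent q satisfies 1/p + 1/q = 1.
p = 3, so q = 3/(3 - 1) = 1.5
|y|^q = 7.9069^1.5 = 22.2336
f*(7.9069) = 22.2336 / 1.5 = 14.8224


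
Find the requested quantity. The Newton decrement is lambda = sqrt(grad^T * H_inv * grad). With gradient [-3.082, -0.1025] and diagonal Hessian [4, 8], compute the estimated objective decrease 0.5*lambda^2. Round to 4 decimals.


Step 1: H is diagonal, so H^(-1) * g = [-0.7705, -0.0128].
Step 2: g^T H^(-1) g = sum_i g_i^2 / H_ii
  = (-3.082)^2/4 + (-0.1025)^2/8
  = 2.3747 + 0.0013 = 2.376
Step 3: Objective decrease = 0.5 * g^T H^(-1) g = 1.188


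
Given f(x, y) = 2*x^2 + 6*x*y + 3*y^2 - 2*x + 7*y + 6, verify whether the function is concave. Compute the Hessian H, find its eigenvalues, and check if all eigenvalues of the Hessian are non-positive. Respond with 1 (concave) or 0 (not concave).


The Hessian of f(x,y) = 2*x^2 + 6*x*y + 3*y^2 - 2*x + 7*y + 6 is:
H = [[4, 6], [6, 6]]
Trace = 4 + 6 = 10
Determinant = 4*6 - (6)^2 = -12
Discriminant = (10)^2 - 4*-12 = 148.0
Eigenvalues: lambda_1 = -1.0828, lambda_2 = 11.0828
The function is not concave.

0


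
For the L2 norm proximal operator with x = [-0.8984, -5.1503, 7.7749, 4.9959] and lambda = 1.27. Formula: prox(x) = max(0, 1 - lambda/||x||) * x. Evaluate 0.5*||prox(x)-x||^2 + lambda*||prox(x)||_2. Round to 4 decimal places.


Step 1: Compute ||x||.
||x|| = 10.6179
Step 2: Compute scaling factor.
scale = max(0, 1 - 1.27/10.6179) = 0.8804
Step 3: prox(x) = [-0.7909, -4.5343, 6.845, 4.3983]
||prox(x)|| = 9.3479
Step 4: Proximal objective.
0.5*||prox-x||^2 = 0.8065
lambda*||prox|| = 11.8718
Total = 12.6783


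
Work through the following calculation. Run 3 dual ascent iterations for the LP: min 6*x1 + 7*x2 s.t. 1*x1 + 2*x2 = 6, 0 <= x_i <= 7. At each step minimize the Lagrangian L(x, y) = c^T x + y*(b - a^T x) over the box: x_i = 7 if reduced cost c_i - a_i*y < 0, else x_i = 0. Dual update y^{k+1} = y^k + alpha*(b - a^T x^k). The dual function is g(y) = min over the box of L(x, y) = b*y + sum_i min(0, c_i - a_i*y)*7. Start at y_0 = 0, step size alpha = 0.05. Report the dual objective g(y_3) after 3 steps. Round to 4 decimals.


Dual ascent for LP: min 6*x1 + 7*x2, 1*x1 + 2*x2 = 6, 0 <= x_i <= 7
Step 1: y^k = 0.0, reduced costs: (6.0, 7.0)
  x^k = (0.0, 0.0), subgradient = b - a^T x = 6.0
  y^{k+1} = 0.0 + 0.05*6.0 = 0.3
Step 2: y^k = 0.3, reduced costs: (5.7, 6.4)
  x^k = (0.0, 0.0), subgradient = b - a^T x = 6.0
  y^{k+1} = 0.3 + 0.05*6.0 = 0.6
Step 3: y^k = 0.6, reduced costs: (5.4, 5.8)
  x^k = (0.0, 0.0), subgradient = b - a^T x = 6.0
  y^{k+1} = 0.6 + 0.05*6.0 = 0.9
Dual objective at y_3 = 0.9: reduced costs (5.1, 5.2), box minimizer x = (0.0, 0.0)
g(y_3) = b*y + (c1 - a1*y)*x1 + (c2 - a2*y)*x2 = 6*0.9 + 5.1*0.0 + 5.2*0.0 = 5.4 + 0.0 + 0.0 = 5.4


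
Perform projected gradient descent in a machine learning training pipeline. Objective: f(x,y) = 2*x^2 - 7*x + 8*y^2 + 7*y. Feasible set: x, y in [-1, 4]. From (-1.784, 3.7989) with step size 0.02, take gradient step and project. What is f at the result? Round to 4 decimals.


Step 1: Compute gradient at (-1.784, 3.7989).
grad_x = 2*2*-1.784 - 7 = -14.136
grad_y = 2*8*3.7989 + 7 = 67.7824
Step 2: Gradient step.
x_raw = -1.784 - 0.02*-14.136 = -1.5013
y_raw = 3.7989 - 0.02*67.7824 = 2.4433
Step 3: Project onto [-1, 4].
x_proj = clip(-1.5013) = -1.0
y_proj = clip(2.4433) = 2.4433
Step 4: Evaluate f.
f(-1.0, 2.4433) = 73.8586


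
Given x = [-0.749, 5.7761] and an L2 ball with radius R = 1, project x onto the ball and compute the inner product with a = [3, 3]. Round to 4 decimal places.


Step 1: Compute ||x|| (intermediates to 6 decimals).
||x|| = sqrt((-0.749)^2 + 5.7761^2) = 5.82446
Step 2: Project.
Since ||x|| > R, scale = R/||x|| = 1/5.82446 = 0.17169, proj(x) = scale * x
proj(x) = [-0.128596, 0.991699]
Step 3: Dot product.
a^T * proj(x) = 3*(-0.128596) + 3*0.991699 = 2.5893


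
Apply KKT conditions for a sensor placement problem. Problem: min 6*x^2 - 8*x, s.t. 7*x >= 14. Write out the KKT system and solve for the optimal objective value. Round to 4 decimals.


Step 1: Try lambda = 0 (constraint inactive).
x_unc = 8/(2*6) = 0.6667
Check: 7*0.6667 = 4.6669 < 14 -- violated!
Step 2: Constraint must be active: 7*x = 14
x* = 14/7 = 2.0
lambda = (2*6*2.0 - 8)/7 = 2.2857
Step 3: Compute optimal value.
f(x*) = 6*2.0^2 - 8*2.0 = 8.0


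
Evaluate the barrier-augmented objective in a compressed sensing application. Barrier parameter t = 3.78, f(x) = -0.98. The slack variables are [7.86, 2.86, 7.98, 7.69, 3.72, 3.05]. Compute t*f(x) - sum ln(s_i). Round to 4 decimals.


Step 1: Compute log-barrier.
ln values: [2.0618, 1.0508, 2.0769, 2.0399, 1.3137, 1.1151]
phi = -(2.0618 + 1.0508 + 2.0769 + 2.0399 + 1.3137 + 1.1151) = -9.6583
Step 2: Compute augmented objective.
t*f(x) = 3.78*-0.98 = -3.7044
Total = -3.7044 - 9.6583 = -13.3627


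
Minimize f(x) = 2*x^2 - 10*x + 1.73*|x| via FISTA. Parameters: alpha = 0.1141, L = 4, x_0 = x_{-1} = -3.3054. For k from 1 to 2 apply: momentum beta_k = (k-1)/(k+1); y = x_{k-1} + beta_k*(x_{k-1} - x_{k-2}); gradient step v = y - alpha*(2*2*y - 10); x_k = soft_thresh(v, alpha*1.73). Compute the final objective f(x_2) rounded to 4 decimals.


FISTA on f(x) = 2*x^2 - 10*x + 1.73*|x|
L = 4, alpha = 0.1141
Iteration 1: beta = 0.0, y = -3.3054 + 0.0*(-3.3054 + 3.3054) = -3.3054
  grad(y) = -23.2216, v = y - alpha*grad = -0.6558
  prox(v) = soft_thresh(-0.6558, 0.1974) = -0.4584
Iteration 2: beta = 0.3333, y = -0.4584 + 0.3333*(-0.4584 + 3.3054) = 0.4906
  grad(y) = -8.0377, v = y - alpha*grad = 1.4077
  prox(v) = soft_thresh(1.4077, 0.1974) = 1.2103
f(x_2) = 2*1.2103^2 - 10*1.2103 + 1.73*|1.2103| = -7.0795


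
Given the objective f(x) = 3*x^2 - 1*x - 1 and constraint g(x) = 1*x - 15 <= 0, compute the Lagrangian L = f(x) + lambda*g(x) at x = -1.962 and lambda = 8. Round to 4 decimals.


Step 1: Evaluate f(x).
f(-1.962) = 3*(-1.962)^2 - 1*(-1.962) - 1 = 12.5103
Step 2: Evaluate g(x).
g(-1.962) = 1*-1.962 - 15 = -16.962
Step 3: Compute Lagrangian.
L = 12.5103 + 8*-16.962 = -123.1857


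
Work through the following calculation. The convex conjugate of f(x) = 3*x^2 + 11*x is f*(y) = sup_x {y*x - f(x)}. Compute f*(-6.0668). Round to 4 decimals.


f*(y) = sup_x {y*x - a*x^2 - b*x} = sup_x {(y-b)*x - a*x^2}
FOC: (y - b) - 2a*x = 0 => x* = (y - b)/(2a)
x* = (-6.0668 - 11)/(2*3) = -2.8445
f*(-6.0668) = (y-b)^2/(4a) = (-6.0668 - 11)^2/(4*3)
= 291.2757/12 = 24.273


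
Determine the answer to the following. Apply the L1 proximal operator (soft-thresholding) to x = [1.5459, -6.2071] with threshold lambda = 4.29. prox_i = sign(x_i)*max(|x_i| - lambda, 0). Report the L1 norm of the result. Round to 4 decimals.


Soft-thresholding with lambda = 4.29:
prox(1.5459) = sign(1.5459)*max(|1.5459| - 4.29, 0) = 0.0
prox(-6.2071) = sign(-6.2071)*max(|-6.2071| - 4.29, 0) = -1.9171
prox(x) = [0.0, -1.9171]
||prox(x)||_1 = 0.0 + 1.9171 = 1.9171


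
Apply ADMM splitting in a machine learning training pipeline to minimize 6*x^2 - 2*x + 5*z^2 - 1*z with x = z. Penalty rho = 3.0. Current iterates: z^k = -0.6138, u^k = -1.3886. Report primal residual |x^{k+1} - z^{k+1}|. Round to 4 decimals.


ADMM iteration with rho = 3.0, z^k = -0.6138, u^k = -1.3886
Step 1: x-update.
Minimize 6*x^2 - 2*x + (3.0/2)*(x + 0.6138 - 1.3886)^2
FOC: (2*6 + 3.0)*x = 2 + 3.0*(-0.6138 + 1.3886)
x^{k+1} = 0.2883
Step 2: z-update.
Minimize 5*z^2 - 1*z + (3.0/2)*(0.2883 - z - 1.3886)^2
FOC: (2*5 + 3.0)*z = 1 + 3.0*(0.2883 - 1.3886)
z^{k+1} = -0.177
Step 3: u-update.
u^{k+1} = -1.3886 + 0.2883 + 0.177 = -0.9233
Step 4: Primal residual = |0.2883 + 0.177| = 0.4653


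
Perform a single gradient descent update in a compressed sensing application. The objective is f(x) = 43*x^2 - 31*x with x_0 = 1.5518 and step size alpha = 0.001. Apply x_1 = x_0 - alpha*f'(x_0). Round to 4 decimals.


We compute the gradient at x_0 and apply the update.
f'(x) = 86*x - 31
f'(1.5518) = 86*1.5518 - 31 = 102.4548
x_1 = 1.5518 - 0.001*102.4548 = 1.4493


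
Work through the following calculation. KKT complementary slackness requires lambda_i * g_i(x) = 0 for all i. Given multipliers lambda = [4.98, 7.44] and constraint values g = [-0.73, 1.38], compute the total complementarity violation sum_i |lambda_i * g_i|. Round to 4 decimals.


KKT complementary slackness check:
lambda_1 * g_1 = 4.98 * -0.73 = -3.6354
lambda_2 * g_2 = 7.44 * 1.38 = 10.2672
Total violation = 3.6354 + 10.2672 = 13.9026


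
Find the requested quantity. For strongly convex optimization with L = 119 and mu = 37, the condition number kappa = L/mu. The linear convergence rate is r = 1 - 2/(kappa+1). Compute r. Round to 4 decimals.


Step 1: Compute the condition number.
kappa = L/mu = 119/37 = 3.2162
Step 2: Compute the convergence rate.
r = 1 - 2/(kappa + 1) = 1 - 2*mu/(L + mu) = (L - mu)/(L + mu) = 82/156 = 0.5256


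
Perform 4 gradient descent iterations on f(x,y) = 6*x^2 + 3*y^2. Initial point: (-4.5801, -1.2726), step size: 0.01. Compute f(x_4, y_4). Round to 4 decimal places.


Gradient descent on f(x,y) = 6*x^2 + 3*y^2.
Starting point: (-4.5801, -1.2726), alpha = 0.01
Step 1: grad_x = 2*6*-4.5801 = -54.9612, grad_y = 2*3*-1.2726 = -7.6356
  x_1 = -4.5801 - 0.01*-54.9612 = -4.0305
  y_1 = -1.2726 - 0.01*-7.6356 = -1.1962
Step 2: grad_x = 2*6*-4.0305 = -48.3659, grad_y = 2*3*-1.1962 = -7.1775
  x_2 = -4.0305 - 0.01*-48.3659 = -3.5468
  y_2 = -1.1962 - 0.01*-7.1775 = -1.1245
Step 3: grad_x = 2*6*-3.5468 = -42.562, grad_y = 2*3*-1.1245 = -6.7468
  x_3 = -3.5468 - 0.01*-42.562 = -3.1212
  y_3 = -1.1245 - 0.01*-6.7468 = -1.057
Step 4: grad_x = 2*6*-3.1212 = -37.4545, grad_y = 2*3*-1.057 = -6.342
  x_4 = -3.1212 - 0.01*-37.4545 = -2.7467
  y_4 = -1.057 - 0.01*-6.342 = -0.9936
f(-2.7467, -0.9936) = 6*(-2.7467)^2 + 3*(-0.9936)^2 = 48.2266


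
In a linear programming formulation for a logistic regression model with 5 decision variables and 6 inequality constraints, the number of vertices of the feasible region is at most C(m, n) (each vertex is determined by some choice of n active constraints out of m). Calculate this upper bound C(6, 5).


Each vertex corresponds to some choice of n active constraints out of m, so the number of vertices is at most C(m, n) = m! / (n!(m-n)!).
m = 6, n = 5
Numerator: 6 * 5 * 4 * 3 * 2
Denominator: 5! = 120
C(6, 5) = 6


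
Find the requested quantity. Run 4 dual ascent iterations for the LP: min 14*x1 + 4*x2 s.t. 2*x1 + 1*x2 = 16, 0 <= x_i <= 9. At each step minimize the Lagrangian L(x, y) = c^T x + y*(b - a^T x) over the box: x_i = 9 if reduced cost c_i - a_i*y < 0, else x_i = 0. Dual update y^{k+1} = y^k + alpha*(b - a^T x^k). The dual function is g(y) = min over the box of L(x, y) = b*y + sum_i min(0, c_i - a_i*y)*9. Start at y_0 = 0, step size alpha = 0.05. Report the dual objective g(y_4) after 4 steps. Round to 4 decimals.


Dual ascent for LP: min 14*x1 + 4*x2, 2*x1 + 1*x2 = 16, 0 <= x_i <= 9
Step 1: y^k = 0.0, reduced costs: (14.0, 4.0)
  x^k = (0.0, 0.0), subgradient = b - a^T x = 16.0
  y^{k+1} = 0.0 + 0.05*16.0 = 0.8
Step 2: y^k = 0.8, reduced costs: (12.4, 3.2)
  x^k = (0.0, 0.0), subgradient = b - a^T x = 16.0
  y^{k+1} = 0.8 + 0.05*16.0 = 1.6
Step 3: y^k = 1.6, reduced costs: (10.8, 2.4)
  x^k = (0.0, 0.0), subgradient = b - a^T x = 16.0
  y^{k+1} = 1.6 + 0.05*16.0 = 2.4
Step 4: y^k = 2.4, reduced costs: (9.2, 1.6)
  x^k = (0.0, 0.0), subgradient = b - a^T x = 16.0
  y^{k+1} = 2.4 + 0.05*16.0 = 3.2
Dual objective at y_4 = 3.2: reduced costs (7.6, 0.8), box minimizer x = (0.0, 0.0)
g(y_4) = b*y + (c1 - a1*y)*x1 + (c2 - a2*y)*x2 = 16*3.2 + 7.6*0.0 + 0.8*0.0 = 51.2 + 0.0 + 0.0 = 51.2
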